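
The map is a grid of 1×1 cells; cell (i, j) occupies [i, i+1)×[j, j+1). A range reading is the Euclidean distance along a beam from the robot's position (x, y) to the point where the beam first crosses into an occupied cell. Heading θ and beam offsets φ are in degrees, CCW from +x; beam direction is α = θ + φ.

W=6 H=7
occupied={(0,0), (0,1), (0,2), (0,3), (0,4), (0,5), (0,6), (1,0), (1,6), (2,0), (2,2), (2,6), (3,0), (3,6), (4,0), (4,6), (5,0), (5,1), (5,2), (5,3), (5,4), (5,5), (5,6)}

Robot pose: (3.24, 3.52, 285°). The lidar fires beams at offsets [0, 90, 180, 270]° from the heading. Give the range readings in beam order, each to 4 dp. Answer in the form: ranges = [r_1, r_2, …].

ranges = [2.6089, 1.8221, 2.5675, 2.3190]

beam 1: φ=0°, α=285°
  dir = (cos 285°, sin 285°) = (0.2588, -0.9659); from cell (3,3)
  next x-line at t=2.9364, next y-line at t=0.5383; Δt_x=3.8637, Δt_y=1.0353
    y: enter (3,2) at t=0.5383
    y: enter (3,1) at t=1.5736
    y: enter (3,0) at t=2.6089 ← occupied
  → r_1 = 2.6089
beam 2: φ=90°, α=15°
  dir = (cos 15°, sin 15°) = (0.9659, 0.2588); from cell (3,3)
  next x-line at t=0.7868, next y-line at t=1.8546; Δt_x=1.0353, Δt_y=3.8637
    x: enter (4,3) at t=0.7868
    x: enter (5,3) at t=1.8221 ← occupied
  → r_2 = 1.8221
beam 3: φ=180°, α=105°
  dir = (cos 105°, sin 105°) = (-0.2588, 0.9659); from cell (3,3)
  next x-line at t=0.9273, next y-line at t=0.4969; Δt_x=3.8637, Δt_y=1.0353
    y: enter (3,4) at t=0.4969
    x: enter (2,4) at t=0.9273
    y: enter (2,5) at t=1.5322
    y: enter (2,6) at t=2.5675 ← occupied
  → r_3 = 2.5675
beam 4: φ=270°, α=195°
  dir = (cos 195°, sin 195°) = (-0.9659, -0.2588); from cell (3,3)
  next x-line at t=0.2485, next y-line at t=2.0091; Δt_x=1.0353, Δt_y=3.8637
    x: enter (2,3) at t=0.2485
    x: enter (1,3) at t=1.2837
    y: enter (1,2) at t=2.0091
    x: enter (0,2) at t=2.3190 ← occupied
  → r_4 = 2.3190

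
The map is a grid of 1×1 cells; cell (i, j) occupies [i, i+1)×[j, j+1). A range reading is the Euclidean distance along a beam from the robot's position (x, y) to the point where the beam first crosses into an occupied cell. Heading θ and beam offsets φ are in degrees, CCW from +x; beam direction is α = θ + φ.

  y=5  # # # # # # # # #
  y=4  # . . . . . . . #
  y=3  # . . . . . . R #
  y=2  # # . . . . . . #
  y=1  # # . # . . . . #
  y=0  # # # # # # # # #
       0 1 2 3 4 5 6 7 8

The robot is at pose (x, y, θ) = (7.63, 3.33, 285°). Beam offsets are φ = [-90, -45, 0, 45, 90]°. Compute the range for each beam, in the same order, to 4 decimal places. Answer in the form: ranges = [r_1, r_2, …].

ranges = [5.8286, 2.6905, 1.4296, 0.4272, 0.3831]

beam 1: φ=-90°, α=195°
  d=(-0.9659,-0.2588)  start (7,3)  tX=0.6522 tY=1.2750  stride 1/|dx|=1.0353 1/|dy|=3.8637
    cross x-line → (6,3), t=0.6522
    cross y-line → (6,2), t=1.2750
    cross x-line → (5,2), t=1.6875
    cross x-line → (4,2), t=2.7228
    cross x-line → (3,2), t=3.7581
    cross x-line → (2,2), t=4.7933
    cross y-line → (2,1), t=5.1387
    cross x-line → (1,1), t=5.8286 (wall)
  → r_1 = 5.8286
beam 2: φ=-45°, α=240°
  d=(-0.5000,-0.8660)  start (7,3)  tX=1.2600 tY=0.3811  stride 1/|dx|=2.0000 1/|dy|=1.1547
    cross y-line → (7,2), t=0.3811
    cross x-line → (6,2), t=1.2600
    cross y-line → (6,1), t=1.5358
    cross y-line → (6,0), t=2.6905 (wall)
  → r_2 = 2.6905
beam 3: φ=0°, α=285°
  d=(0.2588,-0.9659)  start (7,3)  tX=1.4296 tY=0.3416  stride 1/|dx|=3.8637 1/|dy|=1.0353
    cross y-line → (7,2), t=0.3416
    cross y-line → (7,1), t=1.3769
    cross x-line → (8,1), t=1.4296 (wall)
  → r_3 = 1.4296
beam 4: φ=45°, α=330°
  d=(0.8660,-0.5000)  start (7,3)  tX=0.4272 tY=0.6600  stride 1/|dx|=1.1547 1/|dy|=2.0000
    cross x-line → (8,3), t=0.4272 (wall)
  → r_4 = 0.4272
beam 5: φ=90°, α=15°
  d=(0.9659,0.2588)  start (7,3)  tX=0.3831 tY=2.5887  stride 1/|dx|=1.0353 1/|dy|=3.8637
    cross x-line → (8,3), t=0.3831 (wall)
  → r_5 = 0.3831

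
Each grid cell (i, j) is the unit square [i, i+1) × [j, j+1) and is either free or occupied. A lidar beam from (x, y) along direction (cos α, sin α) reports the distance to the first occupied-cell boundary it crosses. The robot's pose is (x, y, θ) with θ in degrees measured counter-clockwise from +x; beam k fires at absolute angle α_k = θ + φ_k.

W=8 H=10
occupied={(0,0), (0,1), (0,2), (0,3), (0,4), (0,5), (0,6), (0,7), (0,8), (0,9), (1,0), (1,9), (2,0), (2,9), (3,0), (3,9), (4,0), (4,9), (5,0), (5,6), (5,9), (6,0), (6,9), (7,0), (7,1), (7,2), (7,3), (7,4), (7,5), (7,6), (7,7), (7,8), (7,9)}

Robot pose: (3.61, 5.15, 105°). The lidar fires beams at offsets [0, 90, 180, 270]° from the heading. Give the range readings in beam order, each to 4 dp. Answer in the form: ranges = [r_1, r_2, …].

beam 1: φ=0°, α=105°
  dir = (cos 105°, sin 105°) = (-0.2588, 0.9659); from cell (3,5)
  next x-line at t=2.3569, next y-line at t=0.8800; Δt_x=3.8637, Δt_y=1.0353
    y: enter (3,6) at t=0.8800
    y: enter (3,7) at t=1.9153
    x: enter (2,7) at t=2.3569
    y: enter (2,8) at t=2.9505
    y: enter (2,9) at t=3.9858 ← occupied
  → r_1 = 3.9858
beam 2: φ=90°, α=195°
  dir = (cos 195°, sin 195°) = (-0.9659, -0.2588); from cell (3,5)
  next x-line at t=0.6315, next y-line at t=0.5796; Δt_x=1.0353, Δt_y=3.8637
    y: enter (3,4) at t=0.5796
    x: enter (2,4) at t=0.6315
    x: enter (1,4) at t=1.6668
    x: enter (0,4) at t=2.7021 ← occupied
  → r_2 = 2.7021
beam 3: φ=180°, α=285°
  dir = (cos 285°, sin 285°) = (0.2588, -0.9659); from cell (3,5)
  next x-line at t=1.5068, next y-line at t=0.1553; Δt_x=3.8637, Δt_y=1.0353
    y: enter (3,4) at t=0.1553
    y: enter (3,3) at t=1.1906
    x: enter (4,3) at t=1.5068
    y: enter (4,2) at t=2.2258
    y: enter (4,1) at t=3.2611
    y: enter (4,0) at t=4.2964 ← occupied
  → r_3 = 4.2964
beam 4: φ=270°, α=15°
  dir = (cos 15°, sin 15°) = (0.9659, 0.2588); from cell (3,5)
  next x-line at t=0.4038, next y-line at t=3.2841; Δt_x=1.0353, Δt_y=3.8637
    x: enter (4,5) at t=0.4038
    x: enter (5,5) at t=1.4390
    x: enter (6,5) at t=2.4743
    y: enter (6,6) at t=3.2841
    x: enter (7,6) at t=3.5096 ← occupied
  → r_4 = 3.5096

ranges = [3.9858, 2.7021, 4.2964, 3.5096]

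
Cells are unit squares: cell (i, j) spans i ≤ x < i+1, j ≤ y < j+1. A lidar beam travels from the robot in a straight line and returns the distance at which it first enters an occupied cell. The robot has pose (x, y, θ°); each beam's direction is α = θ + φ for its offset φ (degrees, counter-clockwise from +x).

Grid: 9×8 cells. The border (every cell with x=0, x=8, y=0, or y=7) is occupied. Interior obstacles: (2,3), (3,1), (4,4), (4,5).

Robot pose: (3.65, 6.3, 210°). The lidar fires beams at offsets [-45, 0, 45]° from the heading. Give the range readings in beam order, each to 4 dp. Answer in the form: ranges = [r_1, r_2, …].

ranges = [2.7046, 3.0600, 2.5114]

beam 1: φ=-45°, α=165°
  dir = (cos 165°, sin 165°) = (-0.9659, 0.2588); from cell (3,6)
  next x-line at t=0.6729, next y-line at t=2.7046; Δt_x=1.0353, Δt_y=3.8637
    x: enter (2,6) at t=0.6729
    x: enter (1,6) at t=1.7082
    y: enter (1,7) at t=2.7046 ← occupied
  → r_1 = 2.7046
beam 2: φ=0°, α=210°
  dir = (cos 210°, sin 210°) = (-0.8660, -0.5000); from cell (3,6)
  next x-line at t=0.7506, next y-line at t=0.6000; Δt_x=1.1547, Δt_y=2.0000
    y: enter (3,5) at t=0.6000
    x: enter (2,5) at t=0.7506
    x: enter (1,5) at t=1.9053
    y: enter (1,4) at t=2.6000
    x: enter (0,4) at t=3.0600 ← occupied
  → r_2 = 3.0600
beam 3: φ=45°, α=255°
  dir = (cos 255°, sin 255°) = (-0.2588, -0.9659); from cell (3,6)
  next x-line at t=2.5114, next y-line at t=0.3106; Δt_x=3.8637, Δt_y=1.0353
    y: enter (3,5) at t=0.3106
    y: enter (3,4) at t=1.3459
    y: enter (3,3) at t=2.3811
    x: enter (2,3) at t=2.5114 ← occupied
  → r_3 = 2.5114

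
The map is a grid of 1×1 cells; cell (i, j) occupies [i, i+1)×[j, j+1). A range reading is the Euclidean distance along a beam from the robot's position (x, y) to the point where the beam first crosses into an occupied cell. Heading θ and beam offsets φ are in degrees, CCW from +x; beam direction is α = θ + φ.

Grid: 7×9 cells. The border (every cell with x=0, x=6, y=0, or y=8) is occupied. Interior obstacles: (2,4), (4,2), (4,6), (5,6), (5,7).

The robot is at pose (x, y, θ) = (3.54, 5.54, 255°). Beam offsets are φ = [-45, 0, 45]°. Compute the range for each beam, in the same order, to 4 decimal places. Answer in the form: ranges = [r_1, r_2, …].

ranges = [1.0800, 4.7002, 4.9200]

beam 1: φ=-45°, α=210°
  direction (-0.8660, -0.5000); cell (3,5); t to first gridline: x 0.6235, y 1.0800 (then +1.1547 / +2.0000)
    (2,5) via x @ 0.6235
    (2,4) via y @ 1.0800  # hit
  → r_1 = 1.0800
beam 2: φ=0°, α=255°
  direction (-0.2588, -0.9659); cell (3,5); t to first gridline: x 2.0864, y 0.5590 (then +3.8637 / +1.0353)
    (3,4) via y @ 0.5590
    (3,3) via y @ 1.5943
    (2,3) via x @ 2.0864
    (2,2) via y @ 2.6296
    (2,1) via y @ 3.6649
    (2,0) via y @ 4.7002  # hit
  → r_2 = 4.7002
beam 3: φ=45°, α=300°
  direction (0.5000, -0.8660); cell (3,5); t to first gridline: x 0.9200, y 0.6235 (then +2.0000 / +1.1547)
    (3,4) via y @ 0.6235
    (4,4) via x @ 0.9200
    (4,3) via y @ 1.7782
    (5,3) via x @ 2.9200
    (5,2) via y @ 2.9329
    (5,1) via y @ 4.0876
    (6,1) via x @ 4.9200  # hit
  → r_3 = 4.9200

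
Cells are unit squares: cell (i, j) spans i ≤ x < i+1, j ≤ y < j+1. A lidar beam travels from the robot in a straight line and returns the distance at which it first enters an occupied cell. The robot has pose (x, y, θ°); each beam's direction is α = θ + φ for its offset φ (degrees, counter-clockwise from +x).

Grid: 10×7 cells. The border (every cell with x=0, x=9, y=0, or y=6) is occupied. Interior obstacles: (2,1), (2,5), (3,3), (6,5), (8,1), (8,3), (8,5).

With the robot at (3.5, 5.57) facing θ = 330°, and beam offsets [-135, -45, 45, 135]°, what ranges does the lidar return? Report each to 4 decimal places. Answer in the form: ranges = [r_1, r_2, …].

ranges = [0.5176, 1.6254, 1.6614, 0.4452]

beam 1: φ=-135°, α=195°
  direction (-0.9659, -0.2588); cell (3,5); t to first gridline: x 0.5176, y 2.2023 (then +1.0353 / +3.8637)
    (2,5) via x @ 0.5176  # hit
  → r_1 = 0.5176
beam 2: φ=-45°, α=285°
  direction (0.2588, -0.9659); cell (3,5); t to first gridline: x 1.9319, y 0.5901 (then +3.8637 / +1.0353)
    (3,4) via y @ 0.5901
    (3,3) via y @ 1.6254  # hit
  → r_2 = 1.6254
beam 3: φ=45°, α=15°
  direction (0.9659, 0.2588); cell (3,5); t to first gridline: x 0.5176, y 1.6614 (then +1.0353 / +3.8637)
    (4,5) via x @ 0.5176
    (5,5) via x @ 1.5529
    (5,6) via y @ 1.6614  # hit
  → r_3 = 1.6614
beam 4: φ=135°, α=105°
  direction (-0.2588, 0.9659); cell (3,5); t to first gridline: x 1.9319, y 0.4452 (then +3.8637 / +1.0353)
    (3,6) via y @ 0.4452  # hit
  → r_4 = 0.4452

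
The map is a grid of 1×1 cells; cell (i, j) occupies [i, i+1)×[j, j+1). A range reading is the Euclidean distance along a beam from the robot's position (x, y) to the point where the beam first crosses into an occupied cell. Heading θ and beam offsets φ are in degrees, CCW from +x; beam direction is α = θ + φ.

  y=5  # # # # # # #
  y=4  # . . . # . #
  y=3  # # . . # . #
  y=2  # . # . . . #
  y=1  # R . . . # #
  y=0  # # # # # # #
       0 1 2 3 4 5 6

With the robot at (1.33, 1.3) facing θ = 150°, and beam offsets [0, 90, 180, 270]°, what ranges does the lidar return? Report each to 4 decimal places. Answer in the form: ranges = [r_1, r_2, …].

beam 1: φ=0°, α=150°
  d=(-0.8660,0.5000)  start (1,1)  tX=0.3811 tY=1.4000  stride 1/|dx|=1.1547 1/|dy|=2.0000
    cross x-line → (0,1), t=0.3811 (wall)
  → r_1 = 0.3811
beam 2: φ=90°, α=240°
  d=(-0.5000,-0.8660)  start (1,1)  tX=0.6600 tY=0.3464  stride 1/|dx|=2.0000 1/|dy|=1.1547
    cross y-line → (1,0), t=0.3464 (wall)
  → r_2 = 0.3464
beam 3: φ=180°, α=330°
  d=(0.8660,-0.5000)  start (1,1)  tX=0.7736 tY=0.6000  stride 1/|dx|=1.1547 1/|dy|=2.0000
    cross y-line → (1,0), t=0.6000 (wall)
  → r_3 = 0.6000
beam 4: φ=270°, α=60°
  d=(0.5000,0.8660)  start (1,1)  tX=1.3400 tY=0.8083  stride 1/|dx|=2.0000 1/|dy|=1.1547
    cross y-line → (1,2), t=0.8083
    cross x-line → (2,2), t=1.3400 (wall)
  → r_4 = 1.3400

ranges = [0.3811, 0.3464, 0.6000, 1.3400]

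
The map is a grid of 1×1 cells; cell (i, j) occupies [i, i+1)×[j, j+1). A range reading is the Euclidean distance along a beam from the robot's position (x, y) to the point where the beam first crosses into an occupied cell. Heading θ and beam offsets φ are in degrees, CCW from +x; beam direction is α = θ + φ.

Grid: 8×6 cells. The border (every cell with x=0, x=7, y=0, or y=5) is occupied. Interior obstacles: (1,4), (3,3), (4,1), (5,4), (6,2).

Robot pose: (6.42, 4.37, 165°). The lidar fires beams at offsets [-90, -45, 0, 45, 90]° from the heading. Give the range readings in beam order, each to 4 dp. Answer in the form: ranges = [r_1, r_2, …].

ranges = [0.6522, 0.7275, 0.4348, 0.4850, 1.4183]

beam 1: φ=-90°, α=75°
  direction (0.2588, 0.9659); cell (6,4); t to first gridline: x 2.2409, y 0.6522 (then +3.8637 / +1.0353)
    (6,5) via y @ 0.6522  # hit
  → r_1 = 0.6522
beam 2: φ=-45°, α=120°
  direction (-0.5000, 0.8660); cell (6,4); t to first gridline: x 0.8400, y 0.7275 (then +2.0000 / +1.1547)
    (6,5) via y @ 0.7275  # hit
  → r_2 = 0.7275
beam 3: φ=0°, α=165°
  direction (-0.9659, 0.2588); cell (6,4); t to first gridline: x 0.4348, y 2.4341 (then +1.0353 / +3.8637)
    (5,4) via x @ 0.4348  # hit
  → r_3 = 0.4348
beam 4: φ=45°, α=210°
  direction (-0.8660, -0.5000); cell (6,4); t to first gridline: x 0.4850, y 0.7400 (then +1.1547 / +2.0000)
    (5,4) via x @ 0.4850  # hit
  → r_4 = 0.4850
beam 5: φ=90°, α=255°
  direction (-0.2588, -0.9659); cell (6,4); t to first gridline: x 1.6228, y 0.3831 (then +3.8637 / +1.0353)
    (6,3) via y @ 0.3831
    (6,2) via y @ 1.4183  # hit
  → r_5 = 1.4183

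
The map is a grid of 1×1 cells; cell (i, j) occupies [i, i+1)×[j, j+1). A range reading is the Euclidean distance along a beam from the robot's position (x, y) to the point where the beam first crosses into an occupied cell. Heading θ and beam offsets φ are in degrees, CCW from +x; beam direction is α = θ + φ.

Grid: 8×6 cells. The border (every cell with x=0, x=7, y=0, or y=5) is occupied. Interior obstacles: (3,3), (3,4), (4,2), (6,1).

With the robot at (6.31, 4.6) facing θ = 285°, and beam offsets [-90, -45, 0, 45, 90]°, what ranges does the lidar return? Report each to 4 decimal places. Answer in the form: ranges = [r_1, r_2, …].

beam 1: φ=-90°, α=195°
  dir = (cos 195°, sin 195°) = (-0.9659, -0.2588); from cell (6,4)
  next x-line at t=0.3209, next y-line at t=2.3182; Δt_x=1.0353, Δt_y=3.8637
    x: enter (5,4) at t=0.3209
    x: enter (4,4) at t=1.3562
    y: enter (4,3) at t=2.3182
    x: enter (3,3) at t=2.3915 ← occupied
  → r_1 = 2.3915
beam 2: φ=-45°, α=240°
  dir = (cos 240°, sin 240°) = (-0.5000, -0.8660); from cell (6,4)
  next x-line at t=0.6200, next y-line at t=0.6928; Δt_x=2.0000, Δt_y=1.1547
    x: enter (5,4) at t=0.6200
    y: enter (5,3) at t=0.6928
    y: enter (5,2) at t=1.8475
    x: enter (4,2) at t=2.6200 ← occupied
  → r_2 = 2.6200
beam 3: φ=0°, α=285°
  dir = (cos 285°, sin 285°) = (0.2588, -0.9659); from cell (6,4)
  next x-line at t=2.6660, next y-line at t=0.6212; Δt_x=3.8637, Δt_y=1.0353
    y: enter (6,3) at t=0.6212
    y: enter (6,2) at t=1.6564
    x: enter (7,2) at t=2.6660 ← occupied
  → r_3 = 2.6660
beam 4: φ=45°, α=330°
  dir = (cos 330°, sin 330°) = (0.8660, -0.5000); from cell (6,4)
  next x-line at t=0.7967, next y-line at t=1.2000; Δt_x=1.1547, Δt_y=2.0000
    x: enter (7,4) at t=0.7967 ← occupied
  → r_4 = 0.7967
beam 5: φ=90°, α=15°
  dir = (cos 15°, sin 15°) = (0.9659, 0.2588); from cell (6,4)
  next x-line at t=0.7143, next y-line at t=1.5455; Δt_x=1.0353, Δt_y=3.8637
    x: enter (7,4) at t=0.7143 ← occupied
  → r_5 = 0.7143

ranges = [2.3915, 2.6200, 2.6660, 0.7967, 0.7143]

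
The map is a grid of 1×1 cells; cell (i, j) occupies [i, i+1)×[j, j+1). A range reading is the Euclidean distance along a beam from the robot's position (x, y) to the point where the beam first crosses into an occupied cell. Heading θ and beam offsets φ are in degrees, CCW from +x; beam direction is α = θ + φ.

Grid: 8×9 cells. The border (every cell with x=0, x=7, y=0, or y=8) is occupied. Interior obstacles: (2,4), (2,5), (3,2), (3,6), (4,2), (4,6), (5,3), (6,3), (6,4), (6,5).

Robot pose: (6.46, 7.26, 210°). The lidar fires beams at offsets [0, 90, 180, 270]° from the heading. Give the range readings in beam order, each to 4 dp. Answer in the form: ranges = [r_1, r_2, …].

beam 1: φ=0°, α=210°
  dir = (cos 210°, sin 210°) = (-0.8660, -0.5000); from cell (6,7)
  next x-line at t=0.5312, next y-line at t=0.5200; Δt_x=1.1547, Δt_y=2.0000
    y: enter (6,6) at t=0.5200
    x: enter (5,6) at t=0.5312
    x: enter (4,6) at t=1.6859 ← occupied
  → r_1 = 1.6859
beam 2: φ=90°, α=300°
  dir = (cos 300°, sin 300°) = (0.5000, -0.8660); from cell (6,7)
  next x-line at t=1.0800, next y-line at t=0.3002; Δt_x=2.0000, Δt_y=1.1547
    y: enter (6,6) at t=0.3002
    x: enter (7,6) at t=1.0800 ← occupied
  → r_2 = 1.0800
beam 3: φ=180°, α=30°
  dir = (cos 30°, sin 30°) = (0.8660, 0.5000); from cell (6,7)
  next x-line at t=0.6235, next y-line at t=1.4800; Δt_x=1.1547, Δt_y=2.0000
    x: enter (7,7) at t=0.6235 ← occupied
  → r_3 = 0.6235
beam 4: φ=270°, α=120°
  dir = (cos 120°, sin 120°) = (-0.5000, 0.8660); from cell (6,7)
  next x-line at t=0.9200, next y-line at t=0.8545; Δt_x=2.0000, Δt_y=1.1547
    y: enter (6,8) at t=0.8545 ← occupied
  → r_4 = 0.8545

ranges = [1.6859, 1.0800, 0.6235, 0.8545]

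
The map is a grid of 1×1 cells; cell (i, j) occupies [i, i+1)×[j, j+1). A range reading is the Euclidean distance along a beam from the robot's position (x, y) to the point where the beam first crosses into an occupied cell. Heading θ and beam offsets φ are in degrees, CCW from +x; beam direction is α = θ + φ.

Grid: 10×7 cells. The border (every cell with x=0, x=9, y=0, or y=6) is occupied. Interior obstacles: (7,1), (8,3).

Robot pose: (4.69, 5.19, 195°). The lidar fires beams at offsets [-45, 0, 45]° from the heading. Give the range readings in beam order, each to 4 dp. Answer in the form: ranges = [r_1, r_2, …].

ranges = [1.6200, 3.8202, 4.8382]

beam 1: φ=-45°, α=150°
  direction (-0.8660, 0.5000); cell (4,5); t to first gridline: x 0.7967, y 1.6200 (then +1.1547 / +2.0000)
    (3,5) via x @ 0.7967
    (3,6) via y @ 1.6200  # hit
  → r_1 = 1.6200
beam 2: φ=0°, α=195°
  direction (-0.9659, -0.2588); cell (4,5); t to first gridline: x 0.7143, y 0.7341 (then +1.0353 / +3.8637)
    (3,5) via x @ 0.7143
    (3,4) via y @ 0.7341
    (2,4) via x @ 1.7496
    (1,4) via x @ 2.7849
    (0,4) via x @ 3.8202  # hit
  → r_2 = 3.8202
beam 3: φ=45°, α=240°
  direction (-0.5000, -0.8660); cell (4,5); t to first gridline: x 1.3800, y 0.2194 (then +2.0000 / +1.1547)
    (4,4) via y @ 0.2194
    (4,3) via y @ 1.3741
    (3,3) via x @ 1.3800
    (3,2) via y @ 2.5288
    (2,2) via x @ 3.3800
    (2,1) via y @ 3.6835
    (2,0) via y @ 4.8382  # hit
  → r_3 = 4.8382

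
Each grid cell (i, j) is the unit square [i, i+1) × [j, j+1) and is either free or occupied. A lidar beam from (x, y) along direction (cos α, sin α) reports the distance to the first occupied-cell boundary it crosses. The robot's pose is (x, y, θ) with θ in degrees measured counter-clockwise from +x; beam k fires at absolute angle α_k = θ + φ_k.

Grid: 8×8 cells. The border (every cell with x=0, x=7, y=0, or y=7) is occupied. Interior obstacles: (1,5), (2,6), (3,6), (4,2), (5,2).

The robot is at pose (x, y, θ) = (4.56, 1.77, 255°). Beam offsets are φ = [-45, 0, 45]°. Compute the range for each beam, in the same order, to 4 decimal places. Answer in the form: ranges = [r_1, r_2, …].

ranges = [1.5400, 0.7972, 0.8891]

beam 1: φ=-45°, α=210°
  direction (-0.8660, -0.5000); cell (4,1); t to first gridline: x 0.6466, y 1.5400 (then +1.1547 / +2.0000)
    (3,1) via x @ 0.6466
    (3,0) via y @ 1.5400  # hit
  → r_1 = 1.5400
beam 2: φ=0°, α=255°
  direction (-0.2588, -0.9659); cell (4,1); t to first gridline: x 2.1637, y 0.7972 (then +3.8637 / +1.0353)
    (4,0) via y @ 0.7972  # hit
  → r_2 = 0.7972
beam 3: φ=45°, α=300°
  direction (0.5000, -0.8660); cell (4,1); t to first gridline: x 0.8800, y 0.8891 (then +2.0000 / +1.1547)
    (5,1) via x @ 0.8800
    (5,0) via y @ 0.8891  # hit
  → r_3 = 0.8891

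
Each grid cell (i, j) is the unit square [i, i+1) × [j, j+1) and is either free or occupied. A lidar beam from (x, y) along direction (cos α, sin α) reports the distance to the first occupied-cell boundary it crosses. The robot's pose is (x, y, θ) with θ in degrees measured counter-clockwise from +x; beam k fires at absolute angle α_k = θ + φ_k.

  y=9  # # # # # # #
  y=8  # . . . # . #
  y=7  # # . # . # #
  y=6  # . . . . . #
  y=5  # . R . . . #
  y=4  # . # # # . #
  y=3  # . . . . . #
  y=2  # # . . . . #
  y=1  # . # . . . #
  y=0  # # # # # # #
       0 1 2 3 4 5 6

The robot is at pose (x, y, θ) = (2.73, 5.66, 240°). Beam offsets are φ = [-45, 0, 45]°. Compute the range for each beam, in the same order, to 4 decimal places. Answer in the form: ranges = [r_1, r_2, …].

beam 1: φ=-45°, α=195°
  d=(-0.9659,-0.2588)  start (2,5)  tX=0.7558 tY=2.5500  stride 1/|dx|=1.0353 1/|dy|=3.8637
    cross x-line → (1,5), t=0.7558
    cross x-line → (0,5), t=1.7910 (wall)
  → r_1 = 1.7910
beam 2: φ=0°, α=240°
  d=(-0.5000,-0.8660)  start (2,5)  tX=1.4600 tY=0.7621  stride 1/|dx|=2.0000 1/|dy|=1.1547
    cross y-line → (2,4), t=0.7621 (wall)
  → r_2 = 0.7621
beam 3: φ=45°, α=285°
  d=(0.2588,-0.9659)  start (2,5)  tX=1.0432 tY=0.6833  stride 1/|dx|=3.8637 1/|dy|=1.0353
    cross y-line → (2,4), t=0.6833 (wall)
  → r_3 = 0.6833

ranges = [1.7910, 0.7621, 0.6833]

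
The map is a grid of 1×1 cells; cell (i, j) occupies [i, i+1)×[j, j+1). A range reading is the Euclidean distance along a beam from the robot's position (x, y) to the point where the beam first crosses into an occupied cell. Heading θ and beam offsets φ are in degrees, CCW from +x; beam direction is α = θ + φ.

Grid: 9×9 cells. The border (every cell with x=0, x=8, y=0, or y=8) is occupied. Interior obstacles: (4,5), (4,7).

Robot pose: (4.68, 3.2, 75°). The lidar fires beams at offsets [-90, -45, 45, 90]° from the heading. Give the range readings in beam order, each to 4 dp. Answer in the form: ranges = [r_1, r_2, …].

beam 1: φ=-90°, α=345°
  dir = (cos 345°, sin 345°) = (0.9659, -0.2588); from cell (4,3)
  next x-line at t=0.3313, next y-line at t=0.7727; Δt_x=1.0353, Δt_y=3.8637
    x: enter (5,3) at t=0.3313
    y: enter (5,2) at t=0.7727
    x: enter (6,2) at t=1.3666
    x: enter (7,2) at t=2.4018
    x: enter (8,2) at t=3.4371 ← occupied
  → r_1 = 3.4371
beam 2: φ=-45°, α=30°
  dir = (cos 30°, sin 30°) = (0.8660, 0.5000); from cell (4,3)
  next x-line at t=0.3695, next y-line at t=1.6000; Δt_x=1.1547, Δt_y=2.0000
    x: enter (5,3) at t=0.3695
    x: enter (6,3) at t=1.5242
    y: enter (6,4) at t=1.6000
    x: enter (7,4) at t=2.6789
    y: enter (7,5) at t=3.6000
    x: enter (8,5) at t=3.8336 ← occupied
  → r_2 = 3.8336
beam 3: φ=45°, α=120°
  dir = (cos 120°, sin 120°) = (-0.5000, 0.8660); from cell (4,3)
  next x-line at t=1.3600, next y-line at t=0.9238; Δt_x=2.0000, Δt_y=1.1547
    y: enter (4,4) at t=0.9238
    x: enter (3,4) at t=1.3600
    y: enter (3,5) at t=2.0785
    y: enter (3,6) at t=3.2332
    x: enter (2,6) at t=3.3600
    y: enter (2,7) at t=4.3879
    x: enter (1,7) at t=5.3600
    y: enter (1,8) at t=5.5426 ← occupied
  → r_3 = 5.5426
beam 4: φ=90°, α=165°
  dir = (cos 165°, sin 165°) = (-0.9659, 0.2588); from cell (4,3)
  next x-line at t=0.7040, next y-line at t=3.0910; Δt_x=1.0353, Δt_y=3.8637
    x: enter (3,3) at t=0.7040
    x: enter (2,3) at t=1.7393
    x: enter (1,3) at t=2.7745
    y: enter (1,4) at t=3.0910
    x: enter (0,4) at t=3.8098 ← occupied
  → r_4 = 3.8098

ranges = [3.4371, 3.8336, 5.5426, 3.8098]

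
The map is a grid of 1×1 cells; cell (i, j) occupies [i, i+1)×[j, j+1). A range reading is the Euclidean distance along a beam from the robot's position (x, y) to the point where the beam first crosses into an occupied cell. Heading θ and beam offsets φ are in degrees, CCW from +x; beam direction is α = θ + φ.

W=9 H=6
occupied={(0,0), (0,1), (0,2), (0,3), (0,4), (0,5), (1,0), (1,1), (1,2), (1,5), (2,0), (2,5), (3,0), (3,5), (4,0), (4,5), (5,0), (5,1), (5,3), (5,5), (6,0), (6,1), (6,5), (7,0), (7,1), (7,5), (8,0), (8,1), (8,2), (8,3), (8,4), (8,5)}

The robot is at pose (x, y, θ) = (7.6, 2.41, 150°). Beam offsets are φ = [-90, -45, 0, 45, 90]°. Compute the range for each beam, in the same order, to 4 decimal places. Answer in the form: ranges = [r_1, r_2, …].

ranges = [0.8000, 2.6814, 1.8475, 1.5841, 0.4734]

beam 1: φ=-90°, α=60°
  dir = (cos 60°, sin 60°) = (0.5000, 0.8660); from cell (7,2)
  next x-line at t=0.8000, next y-line at t=0.6813; Δt_x=2.0000, Δt_y=1.1547
    y: enter (7,3) at t=0.6813
    x: enter (8,3) at t=0.8000 ← occupied
  → r_1 = 0.8000
beam 2: φ=-45°, α=105°
  dir = (cos 105°, sin 105°) = (-0.2588, 0.9659); from cell (7,2)
  next x-line at t=2.3182, next y-line at t=0.6108; Δt_x=3.8637, Δt_y=1.0353
    y: enter (7,3) at t=0.6108
    y: enter (7,4) at t=1.6461
    x: enter (6,4) at t=2.3182
    y: enter (6,5) at t=2.6814 ← occupied
  → r_2 = 2.6814
beam 3: φ=0°, α=150°
  dir = (cos 150°, sin 150°) = (-0.8660, 0.5000); from cell (7,2)
  next x-line at t=0.6928, next y-line at t=1.1800; Δt_x=1.1547, Δt_y=2.0000
    x: enter (6,2) at t=0.6928
    y: enter (6,3) at t=1.1800
    x: enter (5,3) at t=1.8475 ← occupied
  → r_3 = 1.8475
beam 4: φ=45°, α=195°
  dir = (cos 195°, sin 195°) = (-0.9659, -0.2588); from cell (7,2)
  next x-line at t=0.6212, next y-line at t=1.5841; Δt_x=1.0353, Δt_y=3.8637
    x: enter (6,2) at t=0.6212
    y: enter (6,1) at t=1.5841 ← occupied
  → r_4 = 1.5841
beam 5: φ=90°, α=240°
  dir = (cos 240°, sin 240°) = (-0.5000, -0.8660); from cell (7,2)
  next x-line at t=1.2000, next y-line at t=0.4734; Δt_x=2.0000, Δt_y=1.1547
    y: enter (7,1) at t=0.4734 ← occupied
  → r_5 = 0.4734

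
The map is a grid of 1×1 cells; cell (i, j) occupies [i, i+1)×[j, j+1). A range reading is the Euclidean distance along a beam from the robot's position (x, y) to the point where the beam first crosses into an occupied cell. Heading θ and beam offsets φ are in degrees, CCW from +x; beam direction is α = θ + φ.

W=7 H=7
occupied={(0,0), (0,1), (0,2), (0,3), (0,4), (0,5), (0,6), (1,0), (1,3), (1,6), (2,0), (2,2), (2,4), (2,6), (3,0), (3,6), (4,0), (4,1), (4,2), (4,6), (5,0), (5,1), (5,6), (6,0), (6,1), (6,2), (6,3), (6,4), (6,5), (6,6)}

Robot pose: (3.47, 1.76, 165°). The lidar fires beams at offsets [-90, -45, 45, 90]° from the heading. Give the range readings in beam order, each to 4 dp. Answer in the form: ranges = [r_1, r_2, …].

ranges = [4.3896, 0.9400, 1.5200, 0.7868]

beam 1: φ=-90°, α=75°
  dir = (cos 75°, sin 75°) = (0.2588, 0.9659); from cell (3,1)
  next x-line at t=2.0478, next y-line at t=0.2485; Δt_x=3.8637, Δt_y=1.0353
    y: enter (3,2) at t=0.2485
    y: enter (3,3) at t=1.2837
    x: enter (4,3) at t=2.0478
    y: enter (4,4) at t=2.3190
    y: enter (4,5) at t=3.3543
    y: enter (4,6) at t=4.3896 ← occupied
  → r_1 = 4.3896
beam 2: φ=-45°, α=120°
  dir = (cos 120°, sin 120°) = (-0.5000, 0.8660); from cell (3,1)
  next x-line at t=0.9400, next y-line at t=0.2771; Δt_x=2.0000, Δt_y=1.1547
    y: enter (3,2) at t=0.2771
    x: enter (2,2) at t=0.9400 ← occupied
  → r_2 = 0.9400
beam 3: φ=45°, α=210°
  dir = (cos 210°, sin 210°) = (-0.8660, -0.5000); from cell (3,1)
  next x-line at t=0.5427, next y-line at t=1.5200; Δt_x=1.1547, Δt_y=2.0000
    x: enter (2,1) at t=0.5427
    y: enter (2,0) at t=1.5200 ← occupied
  → r_3 = 1.5200
beam 4: φ=90°, α=255°
  dir = (cos 255°, sin 255°) = (-0.2588, -0.9659); from cell (3,1)
  next x-line at t=1.8159, next y-line at t=0.7868; Δt_x=3.8637, Δt_y=1.0353
    y: enter (3,0) at t=0.7868 ← occupied
  → r_4 = 0.7868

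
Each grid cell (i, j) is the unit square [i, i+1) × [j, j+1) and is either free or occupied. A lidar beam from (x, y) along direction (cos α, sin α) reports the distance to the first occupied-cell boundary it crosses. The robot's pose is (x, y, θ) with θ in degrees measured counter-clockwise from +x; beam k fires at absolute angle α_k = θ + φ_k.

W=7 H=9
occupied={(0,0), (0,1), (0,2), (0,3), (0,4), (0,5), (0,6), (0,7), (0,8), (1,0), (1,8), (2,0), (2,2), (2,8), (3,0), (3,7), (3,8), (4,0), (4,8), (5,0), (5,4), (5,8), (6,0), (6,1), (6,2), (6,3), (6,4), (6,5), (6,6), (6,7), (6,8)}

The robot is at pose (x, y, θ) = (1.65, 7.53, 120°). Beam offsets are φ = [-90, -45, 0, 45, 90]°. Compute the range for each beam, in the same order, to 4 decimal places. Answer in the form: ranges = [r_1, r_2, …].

beam 1: φ=-90°, α=30°
  direction (0.8660, 0.5000); cell (1,7); t to first gridline: x 0.4041, y 0.9400 (then +1.1547 / +2.0000)
    (2,7) via x @ 0.4041
    (2,8) via y @ 0.9400  # hit
  → r_1 = 0.9400
beam 2: φ=-45°, α=75°
  direction (0.2588, 0.9659); cell (1,7); t to first gridline: x 1.3523, y 0.4866 (then +3.8637 / +1.0353)
    (1,8) via y @ 0.4866  # hit
  → r_2 = 0.4866
beam 3: φ=0°, α=120°
  direction (-0.5000, 0.8660); cell (1,7); t to first gridline: x 1.3000, y 0.5427 (then +2.0000 / +1.1547)
    (1,8) via y @ 0.5427  # hit
  → r_3 = 0.5427
beam 4: φ=45°, α=165°
  direction (-0.9659, 0.2588); cell (1,7); t to first gridline: x 0.6729, y 1.8159 (then +1.0353 / +3.8637)
    (0,7) via x @ 0.6729  # hit
  → r_4 = 0.6729
beam 5: φ=90°, α=210°
  direction (-0.8660, -0.5000); cell (1,7); t to first gridline: x 0.7506, y 1.0600 (then +1.1547 / +2.0000)
    (0,7) via x @ 0.7506  # hit
  → r_5 = 0.7506

ranges = [0.9400, 0.4866, 0.5427, 0.6729, 0.7506]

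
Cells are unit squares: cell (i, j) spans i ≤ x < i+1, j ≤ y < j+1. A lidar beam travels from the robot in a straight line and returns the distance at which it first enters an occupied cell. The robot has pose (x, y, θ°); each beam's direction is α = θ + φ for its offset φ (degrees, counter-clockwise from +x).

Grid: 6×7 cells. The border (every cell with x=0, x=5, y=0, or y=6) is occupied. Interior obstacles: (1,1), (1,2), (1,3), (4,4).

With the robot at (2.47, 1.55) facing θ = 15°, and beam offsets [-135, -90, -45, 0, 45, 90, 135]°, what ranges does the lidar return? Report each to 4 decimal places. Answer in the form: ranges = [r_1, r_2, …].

beam 1: φ=-135°, α=240°
  direction (-0.5000, -0.8660); cell (2,1); t to first gridline: x 0.9400, y 0.6351 (then +2.0000 / +1.1547)
    (2,0) via y @ 0.6351  # hit
  → r_1 = 0.6351
beam 2: φ=-90°, α=285°
  direction (0.2588, -0.9659); cell (2,1); t to first gridline: x 2.0478, y 0.5694 (then +3.8637 / +1.0353)
    (2,0) via y @ 0.5694  # hit
  → r_2 = 0.5694
beam 3: φ=-45°, α=330°
  direction (0.8660, -0.5000); cell (2,1); t to first gridline: x 0.6120, y 1.1000 (then +1.1547 / +2.0000)
    (3,1) via x @ 0.6120
    (3,0) via y @ 1.1000  # hit
  → r_3 = 1.1000
beam 4: φ=0°, α=15°
  direction (0.9659, 0.2588); cell (2,1); t to first gridline: x 0.5487, y 1.7387 (then +1.0353 / +3.8637)
    (3,1) via x @ 0.5487
    (4,1) via x @ 1.5840
    (4,2) via y @ 1.7387
    (5,2) via x @ 2.6192  # hit
  → r_4 = 2.6192
beam 5: φ=45°, α=60°
  direction (0.5000, 0.8660); cell (2,1); t to first gridline: x 1.0600, y 0.5196 (then +2.0000 / +1.1547)
    (2,2) via y @ 0.5196
    (3,2) via x @ 1.0600
    (3,3) via y @ 1.6743
    (3,4) via y @ 2.8290
    (4,4) via x @ 3.0600  # hit
  → r_5 = 3.0600
beam 6: φ=90°, α=105°
  direction (-0.2588, 0.9659); cell (2,1); t to first gridline: x 1.8159, y 0.4659 (then +3.8637 / +1.0353)
    (2,2) via y @ 0.4659
    (2,3) via y @ 1.5012
    (1,3) via x @ 1.8159  # hit
  → r_6 = 1.8159
beam 7: φ=135°, α=150°
  direction (-0.8660, 0.5000); cell (2,1); t to first gridline: x 0.5427, y 0.9000 (then +1.1547 / +2.0000)
    (1,1) via x @ 0.5427  # hit
  → r_7 = 0.5427

ranges = [0.6351, 0.5694, 1.1000, 2.6192, 3.0600, 1.8159, 0.5427]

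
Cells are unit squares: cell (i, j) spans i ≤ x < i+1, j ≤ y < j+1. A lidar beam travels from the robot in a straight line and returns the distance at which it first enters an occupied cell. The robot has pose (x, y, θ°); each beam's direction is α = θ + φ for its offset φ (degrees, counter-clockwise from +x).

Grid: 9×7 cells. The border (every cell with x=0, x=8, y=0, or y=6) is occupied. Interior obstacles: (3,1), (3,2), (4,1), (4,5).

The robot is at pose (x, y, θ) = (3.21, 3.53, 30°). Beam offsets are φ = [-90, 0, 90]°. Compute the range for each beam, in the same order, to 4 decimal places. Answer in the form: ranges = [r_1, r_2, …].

ranges = [0.6120, 4.9400, 2.8521]

beam 1: φ=-90°, α=300°
  d=(0.5000,-0.8660)  start (3,3)  tX=1.5800 tY=0.6120  stride 1/|dx|=2.0000 1/|dy|=1.1547
    cross y-line → (3,2), t=0.6120 (wall)
  → r_1 = 0.6120
beam 2: φ=0°, α=30°
  d=(0.8660,0.5000)  start (3,3)  tX=0.9122 tY=0.9400  stride 1/|dx|=1.1547 1/|dy|=2.0000
    cross x-line → (4,3), t=0.9122
    cross y-line → (4,4), t=0.9400
    cross x-line → (5,4), t=2.0669
    cross y-line → (5,5), t=2.9400
    cross x-line → (6,5), t=3.2216
    cross x-line → (7,5), t=4.3763
    cross y-line → (7,6), t=4.9400 (wall)
  → r_2 = 4.9400
beam 3: φ=90°, α=120°
  d=(-0.5000,0.8660)  start (3,3)  tX=0.4200 tY=0.5427  stride 1/|dx|=2.0000 1/|dy|=1.1547
    cross x-line → (2,3), t=0.4200
    cross y-line → (2,4), t=0.5427
    cross y-line → (2,5), t=1.6974
    cross x-line → (1,5), t=2.4200
    cross y-line → (1,6), t=2.8521 (wall)
  → r_3 = 2.8521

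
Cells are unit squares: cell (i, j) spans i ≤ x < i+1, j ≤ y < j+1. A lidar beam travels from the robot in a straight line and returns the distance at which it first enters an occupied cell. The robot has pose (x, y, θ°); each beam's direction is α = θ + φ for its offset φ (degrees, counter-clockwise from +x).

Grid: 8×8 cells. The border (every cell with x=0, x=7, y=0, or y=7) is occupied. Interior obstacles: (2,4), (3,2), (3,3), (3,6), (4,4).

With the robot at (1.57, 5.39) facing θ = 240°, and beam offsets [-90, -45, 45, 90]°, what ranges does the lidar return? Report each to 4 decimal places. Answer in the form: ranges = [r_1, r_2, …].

beam 1: φ=-90°, α=150°
  cosα=-0.8660 sinα=0.5000 | (1,5) | tMaxX 0.6582 tMaxY 1.2200 | tΔX 1.1547 tΔY 2.0000
    t=0.6582 [x] (0,5) — stop
  → r_1 = 0.6582
beam 2: φ=-45°, α=195°
  cosα=-0.9659 sinα=-0.2588 | (1,5) | tMaxX 0.5901 tMaxY 1.5068 | tΔX 1.0353 tΔY 3.8637
    t=0.5901 [x] (0,5) — stop
  → r_2 = 0.5901
beam 3: φ=45°, α=285°
  cosα=0.2588 sinα=-0.9659 | (1,5) | tMaxX 1.6614 tMaxY 0.4038 | tΔX 3.8637 tΔY 1.0353
    t=0.4038 [y] (1,4)
    t=1.4390 [y] (1,3)
    t=1.6614 [x] (2,3)
    t=2.4743 [y] (2,2)
    t=3.5096 [y] (2,1)
    t=4.5449 [y] (2,0) — stop
  → r_3 = 4.5449
beam 4: φ=90°, α=330°
  cosα=0.8660 sinα=-0.5000 | (1,5) | tMaxX 0.4965 tMaxY 0.7800 | tΔX 1.1547 tΔY 2.0000
    t=0.4965 [x] (2,5)
    t=0.7800 [y] (2,4) — stop
  → r_4 = 0.7800

ranges = [0.6582, 0.5901, 4.5449, 0.7800]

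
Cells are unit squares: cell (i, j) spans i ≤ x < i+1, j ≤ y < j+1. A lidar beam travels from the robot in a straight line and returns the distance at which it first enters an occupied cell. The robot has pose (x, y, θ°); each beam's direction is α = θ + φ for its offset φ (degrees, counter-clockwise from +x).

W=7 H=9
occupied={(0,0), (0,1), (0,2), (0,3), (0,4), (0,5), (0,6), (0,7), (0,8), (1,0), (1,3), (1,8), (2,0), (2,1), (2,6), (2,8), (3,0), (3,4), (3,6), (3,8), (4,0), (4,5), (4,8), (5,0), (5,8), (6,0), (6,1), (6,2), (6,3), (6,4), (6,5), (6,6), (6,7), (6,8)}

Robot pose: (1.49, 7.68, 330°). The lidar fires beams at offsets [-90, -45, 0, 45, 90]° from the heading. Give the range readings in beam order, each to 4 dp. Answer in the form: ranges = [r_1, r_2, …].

ranges = [0.9800, 6.9156, 1.3600, 1.2364, 0.3695]

beam 1: φ=-90°, α=240°
  cosα=-0.5000 sinα=-0.8660 | (1,7) | tMaxX 0.9800 tMaxY 0.7852 | tΔX 2.0000 tΔY 1.1547
    t=0.7852 [y] (1,6)
    t=0.9800 [x] (0,6) — stop
  → r_1 = 0.9800
beam 2: φ=-45°, α=285°
  cosα=0.2588 sinα=-0.9659 | (1,7) | tMaxX 1.9705 tMaxY 0.7040 | tΔX 3.8637 tΔY 1.0353
    t=0.7040 [y] (1,6)
    t=1.7393 [y] (1,5)
    t=1.9705 [x] (2,5)
    t=2.7745 [y] (2,4)
    t=3.8098 [y] (2,3)
    t=4.8451 [y] (2,2)
    t=5.8342 [x] (3,2)
    t=5.8804 [y] (3,1)
    t=6.9156 [y] (3,0) — stop
  → r_2 = 6.9156
beam 3: φ=0°, α=330°
  cosα=0.8660 sinα=-0.5000 | (1,7) | tMaxX 0.5889 tMaxY 1.3600 | tΔX 1.1547 tΔY 2.0000
    t=0.5889 [x] (2,7)
    t=1.3600 [y] (2,6) — stop
  → r_3 = 1.3600
beam 4: φ=45°, α=15°
  cosα=0.9659 sinα=0.2588 | (1,7) | tMaxX 0.5280 tMaxY 1.2364 | tΔX 1.0353 tΔY 3.8637
    t=0.5280 [x] (2,7)
    t=1.2364 [y] (2,8) — stop
  → r_4 = 1.2364
beam 5: φ=90°, α=60°
  cosα=0.5000 sinα=0.8660 | (1,7) | tMaxX 1.0200 tMaxY 0.3695 | tΔX 2.0000 tΔY 1.1547
    t=0.3695 [y] (1,8) — stop
  → r_5 = 0.3695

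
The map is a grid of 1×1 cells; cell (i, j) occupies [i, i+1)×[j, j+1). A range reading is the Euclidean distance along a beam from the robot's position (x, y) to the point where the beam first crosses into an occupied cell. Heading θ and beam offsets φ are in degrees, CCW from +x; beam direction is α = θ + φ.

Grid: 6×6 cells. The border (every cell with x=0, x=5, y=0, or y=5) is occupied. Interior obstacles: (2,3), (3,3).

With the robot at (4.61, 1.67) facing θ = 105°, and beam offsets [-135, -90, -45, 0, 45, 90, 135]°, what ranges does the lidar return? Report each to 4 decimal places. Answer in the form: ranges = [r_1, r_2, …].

beam 1: φ=-135°, α=330°
  d=(0.8660,-0.5000)  start (4,1)  tX=0.4503 tY=1.3400  stride 1/|dx|=1.1547 1/|dy|=2.0000
    cross x-line → (5,1), t=0.4503 (wall)
  → r_1 = 0.4503
beam 2: φ=-90°, α=15°
  d=(0.9659,0.2588)  start (4,1)  tX=0.4038 tY=1.2750  stride 1/|dx|=1.0353 1/|dy|=3.8637
    cross x-line → (5,1), t=0.4038 (wall)
  → r_2 = 0.4038
beam 3: φ=-45°, α=60°
  d=(0.5000,0.8660)  start (4,1)  tX=0.7800 tY=0.3811  stride 1/|dx|=2.0000 1/|dy|=1.1547
    cross y-line → (4,2), t=0.3811
    cross x-line → (5,2), t=0.7800 (wall)
  → r_3 = 0.7800
beam 4: φ=0°, α=105°
  d=(-0.2588,0.9659)  start (4,1)  tX=2.3569 tY=0.3416  stride 1/|dx|=3.8637 1/|dy|=1.0353
    cross y-line → (4,2), t=0.3416
    cross y-line → (4,3), t=1.3769
    cross x-line → (3,3), t=2.3569 (wall)
  → r_4 = 2.3569
beam 5: φ=45°, α=150°
  d=(-0.8660,0.5000)  start (4,1)  tX=0.7044 tY=0.6600  stride 1/|dx|=1.1547 1/|dy|=2.0000
    cross y-line → (4,2), t=0.6600
    cross x-line → (3,2), t=0.7044
    cross x-line → (2,2), t=1.8591
    cross y-line → (2,3), t=2.6600 (wall)
  → r_5 = 2.6600
beam 6: φ=90°, α=195°
  d=(-0.9659,-0.2588)  start (4,1)  tX=0.6315 tY=2.5887  stride 1/|dx|=1.0353 1/|dy|=3.8637
    cross x-line → (3,1), t=0.6315
    cross x-line → (2,1), t=1.6668
    cross y-line → (2,0), t=2.5887 (wall)
  → r_6 = 2.5887
beam 7: φ=135°, α=240°
  d=(-0.5000,-0.8660)  start (4,1)  tX=1.2200 tY=0.7736  stride 1/|dx|=2.0000 1/|dy|=1.1547
    cross y-line → (4,0), t=0.7736 (wall)
  → r_7 = 0.7736

ranges = [0.4503, 0.4038, 0.7800, 2.3569, 2.6600, 2.5887, 0.7736]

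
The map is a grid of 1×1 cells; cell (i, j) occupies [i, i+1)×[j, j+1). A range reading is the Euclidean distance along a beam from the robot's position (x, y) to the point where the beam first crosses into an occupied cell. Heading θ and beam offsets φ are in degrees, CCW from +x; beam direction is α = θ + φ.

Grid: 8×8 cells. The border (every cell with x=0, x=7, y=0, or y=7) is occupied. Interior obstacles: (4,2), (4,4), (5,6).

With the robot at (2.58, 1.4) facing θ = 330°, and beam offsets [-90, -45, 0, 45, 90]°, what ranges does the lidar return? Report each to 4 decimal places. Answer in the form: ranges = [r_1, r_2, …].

beam 1: φ=-90°, α=240°
  dir = (cos 240°, sin 240°) = (-0.5000, -0.8660); from cell (2,1)
  next x-line at t=1.1600, next y-line at t=0.4619; Δt_x=2.0000, Δt_y=1.1547
    y: enter (2,0) at t=0.4619 ← occupied
  → r_1 = 0.4619
beam 2: φ=-45°, α=285°
  dir = (cos 285°, sin 285°) = (0.2588, -0.9659); from cell (2,1)
  next x-line at t=1.6228, next y-line at t=0.4141; Δt_x=3.8637, Δt_y=1.0353
    y: enter (2,0) at t=0.4141 ← occupied
  → r_2 = 0.4141
beam 3: φ=0°, α=330°
  dir = (cos 330°, sin 330°) = (0.8660, -0.5000); from cell (2,1)
  next x-line at t=0.4850, next y-line at t=0.8000; Δt_x=1.1547, Δt_y=2.0000
    x: enter (3,1) at t=0.4850
    y: enter (3,0) at t=0.8000 ← occupied
  → r_3 = 0.8000
beam 4: φ=45°, α=15°
  dir = (cos 15°, sin 15°) = (0.9659, 0.2588); from cell (2,1)
  next x-line at t=0.4348, next y-line at t=2.3182; Δt_x=1.0353, Δt_y=3.8637
    x: enter (3,1) at t=0.4348
    x: enter (4,1) at t=1.4701
    y: enter (4,2) at t=2.3182 ← occupied
  → r_4 = 2.3182
beam 5: φ=90°, α=60°
  dir = (cos 60°, sin 60°) = (0.5000, 0.8660); from cell (2,1)
  next x-line at t=0.8400, next y-line at t=0.6928; Δt_x=2.0000, Δt_y=1.1547
    y: enter (2,2) at t=0.6928
    x: enter (3,2) at t=0.8400
    y: enter (3,3) at t=1.8475
    x: enter (4,3) at t=2.8400
    y: enter (4,4) at t=3.0022 ← occupied
  → r_5 = 3.0022

ranges = [0.4619, 0.4141, 0.8000, 2.3182, 3.0022]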